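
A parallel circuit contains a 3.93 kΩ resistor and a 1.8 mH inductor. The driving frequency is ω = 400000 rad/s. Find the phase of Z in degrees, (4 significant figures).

X_L = ωL = 720.0 Ω
Parallel: admittances add. Y = 1/R + 1/(jωL)
Y = (0.0002545 − j0.001389) S
|Y| = 0.001412 S → |Z| = 1/|Y| = 708.2 Ω, ∠Z = −∠Y = 79.62°

79.62°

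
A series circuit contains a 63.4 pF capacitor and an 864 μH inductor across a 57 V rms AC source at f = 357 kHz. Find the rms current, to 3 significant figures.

11.2 mA

ω = 2πf = 2.243e+06 rad/s
X_L = ωL = 1940 Ω
X_C = 1/(ωC) = 7030 Ω
Net reactance X = X_L − X_C = -5090 Ω
Z = − j5090 Ω
|Z| = √(0² + 5090²) = 5090 Ω
I = V/|Z| = 57/5090 = 11.2 mA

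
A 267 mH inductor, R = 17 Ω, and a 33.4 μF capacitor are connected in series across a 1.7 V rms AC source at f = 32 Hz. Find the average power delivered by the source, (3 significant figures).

5.25 mW

ω = 2πf = 201.1 rad/s
X_L = ωL = 53.7 Ω
X_C = 1/(ωC) = 149 Ω
Net reactance X = X_L − X_C = -95.2 Ω
Z = 17.0 − j95.2 Ω
|Z| = √(17.0² + 95.2²) = 96.7 Ω
∠Z = arctan(-95.2/17.0) = -79.9°
I = V/|Z| = 17.6 mA
P = VI cos φ = 1.7 × 0.0176 × cos(-79.9°) = 5.25 mW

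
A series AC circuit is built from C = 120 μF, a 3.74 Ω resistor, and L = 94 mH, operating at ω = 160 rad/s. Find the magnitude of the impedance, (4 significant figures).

X_L = ωL = 15.04 Ω
X_C = 1/(ωC) = 52.08 Ω
Net reactance X = X_L − X_C = -37.04 Ω
Z = 3.740 − j37.04 Ω
|Z| = √(3.740² + 37.04²) = 37.23 Ω

37.23 Ω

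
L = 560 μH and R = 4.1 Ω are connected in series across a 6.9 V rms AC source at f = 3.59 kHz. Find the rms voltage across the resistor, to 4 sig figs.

2.130 V

ω = 2πf = 22560 rad/s
X_L = ωL = 12.63 Ω
Z = 4.100 + j12.63 Ω
|Z| = √(4.100² + 12.63²) = 13.28 Ω
I = V/|Z| = 519.6 mA
V_R = I·|Z_R| = 0.5196 × 4.100 = 2.130 V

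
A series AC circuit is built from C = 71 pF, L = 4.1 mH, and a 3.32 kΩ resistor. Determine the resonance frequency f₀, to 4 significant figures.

ω₀ = 1/√(LC) = 1/√(0.0041 × 7.1e-11) = 1.853e+06 rad/s
f₀ = ω₀/(2π) = 295.0 kHz

295.0 kHz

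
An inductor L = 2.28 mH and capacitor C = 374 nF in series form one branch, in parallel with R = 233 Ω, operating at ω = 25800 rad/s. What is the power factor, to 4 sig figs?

0.1889

X_L = ωL = 58.82 Ω
X_C = 1/(ωC) = 103.6 Ω
Branch 1: Z₁ = R = 233.0 Ω
Branch 2 (series LC): Z₂ = j(X_L − X_C) = −j44.81 Ω
Parallel: Z = Z₁Z₂/(Z₁+Z₂), |Z| = 44.01 Ω, ∠Z = -79.11°
cos φ = cos(-79.11°) = 0.1889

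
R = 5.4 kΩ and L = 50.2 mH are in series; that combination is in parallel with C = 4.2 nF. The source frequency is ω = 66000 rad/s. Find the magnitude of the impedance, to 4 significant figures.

X_L = ωL = 3313 Ω
X_C = 1/(ωC) = 3608 Ω
Branch 1 (R+jX_L): Z₁ = 5400 + j3313 Ω, |Z₁| = 6335 Ω
Branch 2 (−jX_C): Z₂ = −j3608 Ω
Parallel: Z = Z₁Z₂/(Z₁+Z₂), |Z| = 4226 Ω, ∠Z = -55.35°

4226 Ω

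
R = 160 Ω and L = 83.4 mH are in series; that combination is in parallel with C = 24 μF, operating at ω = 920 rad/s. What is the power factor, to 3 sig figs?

0.250

X_L = ωL = 76.7 Ω
X_C = 1/(ωC) = 45.3 Ω
Branch 1 (R+jX_L): Z₁ = 160 + j76.7 Ω, |Z₁| = 177 Ω
Branch 2 (−jX_C): Z₂ = −j45.3 Ω
Parallel: Z = Z₁Z₂/(Z₁+Z₂), |Z| = 49.3 Ω, ∠Z = -75.5°
cos φ = cos(-75.5°) = 0.250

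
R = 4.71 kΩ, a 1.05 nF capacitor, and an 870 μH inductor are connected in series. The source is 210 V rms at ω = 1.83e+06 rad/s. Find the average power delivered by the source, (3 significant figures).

X_L = ωL = 1590 Ω
X_C = 1/(ωC) = 520 Ω
Net reactance X = X_L − X_C = 1070 Ω
Z = 4710 + j1070 Ω
|Z| = √(4710² + 1070²) = 4830 Ω
∠Z = arctan(1070/4710) = 12.8°
I = V/|Z| = 43.5 mA
P = VI cos φ = 210 × 0.0435 × cos(12.8°) = 8.90 W

8.90 W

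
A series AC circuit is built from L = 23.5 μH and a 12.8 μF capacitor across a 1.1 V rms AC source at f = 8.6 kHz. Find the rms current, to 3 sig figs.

ω = 2πf = 54040 rad/s
X_L = ωL = 1.27 Ω
X_C = 1/(ωC) = 1.45 Ω
Net reactance X = X_L − X_C = -0.176 Ω
Z = − j0.176 Ω
|Z| = √(0² + 0.176²) = 0.176 Ω
I = V/|Z| = 1.1/0.176 = 6.25 A

6.25 A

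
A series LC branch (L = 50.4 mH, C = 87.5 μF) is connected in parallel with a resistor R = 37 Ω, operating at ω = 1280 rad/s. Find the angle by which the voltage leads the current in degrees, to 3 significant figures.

33.7°

X_L = ωL = 64.5 Ω
X_C = 1/(ωC) = 8.93 Ω
Branch 1: Z₁ = R = 37.0 Ω
Branch 2 (series LC): Z₂ = j(X_L − X_C) = j55.6 Ω
Parallel: Z = Z₁Z₂/(Z₁+Z₂), |Z| = 30.8 Ω, ∠Z = 33.7°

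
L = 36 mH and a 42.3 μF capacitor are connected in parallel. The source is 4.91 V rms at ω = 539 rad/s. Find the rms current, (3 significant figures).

141 mA

X_L = ωL = 19.4 Ω
X_C = 1/(ωC) = 43.9 Ω
Parallel: admittances add. Y = 1/(jωL) + jωC
Y = (0 − j0.0287) S
|Y| = 0.0287 S → |Z| = 1/|Y| = 34.8 Ω, ∠Z = −∠Y = 90.0°
I = V/|Z| = 4.91/34.8 = 141 mA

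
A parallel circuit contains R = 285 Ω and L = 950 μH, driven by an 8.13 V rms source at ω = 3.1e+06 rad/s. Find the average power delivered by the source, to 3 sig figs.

X_L = ωL = 2940 Ω
Parallel: admittances add. Y = 1/R + 1/(jωL)
Y = (0.00351 − j0.000340) S
|Y| = 0.00353 S → |Z| = 1/|Y| = 284 Ω, ∠Z = −∠Y = 5.53°
I = V/|Z| = 28.7 mA
P = VI cos φ = 8.13 × 0.0287 × cos(5.53°) = 232 mW

232 mW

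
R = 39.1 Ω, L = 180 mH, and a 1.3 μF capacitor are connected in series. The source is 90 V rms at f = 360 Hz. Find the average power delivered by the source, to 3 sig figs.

ω = 2πf = 2262 rad/s
X_L = ωL = 407 Ω
X_C = 1/(ωC) = 340 Ω
Net reactance X = X_L − X_C = 67.1 Ω
Z = 39.1 + j67.1 Ω
|Z| = √(39.1² + 67.1²) = 77.6 Ω
∠Z = arctan(67.1/39.1) = 59.8°
I = V/|Z| = 1.16 A
P = VI cos φ = 90 × 1.16 × cos(59.8°) = 52.5 W

52.5 W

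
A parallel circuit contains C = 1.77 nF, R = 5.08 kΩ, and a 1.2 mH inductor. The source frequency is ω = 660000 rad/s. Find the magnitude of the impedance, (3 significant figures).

4580 Ω

X_L = ωL = 792 Ω
X_C = 1/(ωC) = 856 Ω
Parallel: admittances add. Y = 1/R + 1/(jωL) + jωC
Y = (0.000197 − j9.44e-05) S
|Y| = 0.000218 S → |Z| = 1/|Y| = 4580 Ω, ∠Z = −∠Y = 25.6°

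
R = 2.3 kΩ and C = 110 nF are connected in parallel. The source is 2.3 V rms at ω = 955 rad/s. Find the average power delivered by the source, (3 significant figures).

2.30 mW

X_C = 1/(ωC) = 9520 Ω
Parallel: admittances add. Y = 1/R + jωC
Y = (0.000435 + j0.000105) S
|Y| = 0.000447 S → |Z| = 1/|Y| = 2240 Ω, ∠Z = −∠Y = -13.6°
I = V/|Z| = 1.03 mA
P = VI cos φ = 2.3 × 0.00103 × cos(-13.6°) = 2.30 mW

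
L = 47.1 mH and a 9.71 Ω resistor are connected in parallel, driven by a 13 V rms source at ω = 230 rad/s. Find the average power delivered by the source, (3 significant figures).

17.4 W

X_L = ωL = 10.8 Ω
Parallel: admittances add. Y = 1/R + 1/(jωL)
Y = (0.103 − j0.0923) S
|Y| = 0.138 S → |Z| = 1/|Y| = 7.23 Ω, ∠Z = −∠Y = 41.9°
I = V/|Z| = 1.80 A
P = VI cos φ = 13 × 1.80 × cos(41.9°) = 17.4 W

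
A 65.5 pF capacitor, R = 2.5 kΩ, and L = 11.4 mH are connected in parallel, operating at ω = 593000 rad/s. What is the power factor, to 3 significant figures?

0.965

X_L = ωL = 6760 Ω
X_C = 1/(ωC) = 25700 Ω
Parallel: admittances add. Y = 1/R + 1/(jωL) + jωC
Y = (0.000400 − j0.000109) S
|Y| = 0.000415 S → |Z| = 1/|Y| = 2410 Ω, ∠Z = −∠Y = 15.3°
cos φ = cos(15.3°) = 0.965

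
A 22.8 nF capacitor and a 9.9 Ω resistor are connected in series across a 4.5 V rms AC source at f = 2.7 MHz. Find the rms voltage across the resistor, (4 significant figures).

4.354 V

ω = 2πf = 1.696e+07 rad/s
X_C = 1/(ωC) = 2.585 Ω
Z = 9.900 − j2.585 Ω
|Z| = √(9.900² + 2.585²) = 10.23 Ω
I = V/|Z| = 439.8 mA
V_R = I·|Z_R| = 0.4398 × 9.900 = 4.354 V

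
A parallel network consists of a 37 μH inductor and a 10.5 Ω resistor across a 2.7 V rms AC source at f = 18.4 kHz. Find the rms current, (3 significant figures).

ω = 2πf = 115600 rad/s
X_L = ωL = 4.28 Ω
Parallel: admittances add. Y = 1/R + 1/(jωL)
Y = (0.0952 − j0.234) S
|Y| = 0.252 S → |Z| = 1/|Y| = 3.96 Ω, ∠Z = −∠Y = 67.8°
I = V/|Z| = 2.7/3.96 = 682 mA

682 mA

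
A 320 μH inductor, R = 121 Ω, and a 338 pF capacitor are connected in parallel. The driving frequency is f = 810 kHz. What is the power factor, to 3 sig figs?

ω = 2πf = 5.089e+06 rad/s
X_L = ωL = 1630 Ω
X_C = 1/(ωC) = 581 Ω
Parallel: admittances add. Y = 1/R + 1/(jωL) + jωC
Y = (0.00826 + j0.00111) S
|Y| = 0.00834 S → |Z| = 1/|Y| = 120 Ω, ∠Z = −∠Y = -7.62°
cos φ = cos(-7.62°) = 0.991

0.991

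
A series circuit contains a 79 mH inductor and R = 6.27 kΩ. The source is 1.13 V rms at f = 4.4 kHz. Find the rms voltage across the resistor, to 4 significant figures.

1.067 V

ω = 2πf = 27650 rad/s
X_L = ωL = 2184 Ω
Z = 6270 + j2184 Ω
|Z| = √(6270² + 2184²) = 6639 Ω
I = V/|Z| = 170.2 μA
V_R = I·|Z_R| = 0.0001702 × 6270 = 1.067 V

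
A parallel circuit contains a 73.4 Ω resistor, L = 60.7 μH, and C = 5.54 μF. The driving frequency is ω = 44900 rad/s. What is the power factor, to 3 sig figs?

X_L = ωL = 2.73 Ω
X_C = 1/(ωC) = 4.02 Ω
Parallel: admittances add. Y = 1/R + 1/(jωL) + jωC
Y = (0.0136 − j0.118) S
|Y| = 0.119 S → |Z| = 1/|Y| = 8.41 Ω, ∠Z = −∠Y = 83.4°
cos φ = cos(83.4°) = 0.115

0.115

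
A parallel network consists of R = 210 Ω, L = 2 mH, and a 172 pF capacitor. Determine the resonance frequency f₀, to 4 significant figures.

ω₀ = 1/√(LC) = 1/√(0.002 × 1.72e-10) = 1.705e+06 rad/s
f₀ = ω₀/(2π) = 271.4 kHz

271.4 kHz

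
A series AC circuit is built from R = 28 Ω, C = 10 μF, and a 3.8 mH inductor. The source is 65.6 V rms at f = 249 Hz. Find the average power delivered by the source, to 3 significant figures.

ω = 2πf = 1565 rad/s
X_L = ωL = 5.95 Ω
X_C = 1/(ωC) = 63.9 Ω
Net reactance X = X_L − X_C = -58.0 Ω
Z = 28.0 − j58.0 Ω
|Z| = √(28.0² + 58.0²) = 64.4 Ω
∠Z = arctan(-58.0/28.0) = -64.2°
I = V/|Z| = 1.02 A
P = VI cos φ = 65.6 × 1.02 × cos(-64.2°) = 29.1 W

29.1 W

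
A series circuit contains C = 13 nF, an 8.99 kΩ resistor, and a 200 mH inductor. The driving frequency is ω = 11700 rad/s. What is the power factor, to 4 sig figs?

0.9047

X_L = ωL = 2340 Ω
X_C = 1/(ωC) = 6575 Ω
Net reactance X = X_L − X_C = -4235 Ω
Z = 8990 − j4235 Ω
|Z| = √(8990² + 4235²) = 9937 Ω
∠Z = arctan(-4235/8990) = -25.22°
cos φ = cos(-25.22°) = 0.9047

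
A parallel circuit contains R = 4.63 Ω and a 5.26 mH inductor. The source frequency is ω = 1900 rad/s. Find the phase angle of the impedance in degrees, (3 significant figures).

24.9°

X_L = ωL = 9.99 Ω
Parallel: admittances add. Y = 1/R + 1/(jωL)
Y = (0.216 − j0.100) S
|Y| = 0.238 S → |Z| = 1/|Y| = 4.20 Ω, ∠Z = −∠Y = 24.9°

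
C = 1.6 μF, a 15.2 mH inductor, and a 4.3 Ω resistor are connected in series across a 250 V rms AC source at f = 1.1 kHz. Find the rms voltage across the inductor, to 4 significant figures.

1723 V

ω = 2πf = 6912 rad/s
X_L = ωL = 105.1 Ω
X_C = 1/(ωC) = 90.43 Ω
Net reactance X = X_L − X_C = 14.63 Ω
Z = 4.300 + j14.63 Ω
|Z| = √(4.300² + 14.63²) = 15.24 Ω
I = V/|Z| = 16.40 A
V_L = I·|Z_L| = 16.40 × 105.1 = 1723 V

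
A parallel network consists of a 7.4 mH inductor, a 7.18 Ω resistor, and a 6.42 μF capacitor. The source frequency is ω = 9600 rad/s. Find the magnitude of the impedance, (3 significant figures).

X_L = ωL = 71.0 Ω
X_C = 1/(ωC) = 16.2 Ω
Parallel: admittances add. Y = 1/R + 1/(jωL) + jωC
Y = (0.139 + j0.0476) S
|Y| = 0.147 S → |Z| = 1/|Y| = 6.79 Ω, ∠Z = −∠Y = -18.9°

6.79 Ω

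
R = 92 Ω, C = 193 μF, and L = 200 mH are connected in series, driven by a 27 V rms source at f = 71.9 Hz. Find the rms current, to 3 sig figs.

ω = 2πf = 451.8 rad/s
X_L = ωL = 90.4 Ω
X_C = 1/(ωC) = 11.5 Ω
Net reactance X = X_L − X_C = 78.9 Ω
Z = 92.0 + j78.9 Ω
|Z| = √(92.0² + 78.9²) = 121 Ω
I = V/|Z| = 27/121 = 223 mA

223 mA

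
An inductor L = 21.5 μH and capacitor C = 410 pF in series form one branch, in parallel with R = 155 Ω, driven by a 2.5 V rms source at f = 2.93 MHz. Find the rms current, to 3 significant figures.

18.7 mA

ω = 2πf = 1.841e+07 rad/s
X_L = ωL = 396 Ω
X_C = 1/(ωC) = 132 Ω
Branch 1: Z₁ = R = 155 Ω
Branch 2 (series LC): Z₂ = j(X_L − X_C) = j263 Ω
Parallel: Z = Z₁Z₂/(Z₁+Z₂), |Z| = 134 Ω, ∠Z = 30.5°
I = V/|Z| = 2.5/134 = 18.7 mA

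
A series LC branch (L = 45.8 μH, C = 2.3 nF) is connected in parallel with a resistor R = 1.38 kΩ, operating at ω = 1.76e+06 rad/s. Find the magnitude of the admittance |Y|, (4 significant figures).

6.052 mS

X_L = ωL = 80.61 Ω
X_C = 1/(ωC) = 247.0 Ω
Branch 1: Z₁ = R = 1380 Ω
Branch 2 (series LC): Z₂ = j(X_L − X_C) = −j166.4 Ω
Parallel: Z = Z₁Z₂/(Z₁+Z₂), |Z| = 165.2 Ω, ∠Z = -83.12°
|Y| = 1/|Z| = 6.052 mS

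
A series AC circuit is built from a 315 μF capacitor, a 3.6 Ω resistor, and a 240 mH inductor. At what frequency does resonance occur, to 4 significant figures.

18.30 Hz

ω₀ = 1/√(LC) = 1/√(0.24 × 0.000315) = 115.0 rad/s
f₀ = ω₀/(2π) = 18.30 Hz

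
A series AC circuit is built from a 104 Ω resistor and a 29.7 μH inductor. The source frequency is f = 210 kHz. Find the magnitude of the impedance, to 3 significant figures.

111 Ω

ω = 2πf = 1.319e+06 rad/s
X_L = ωL = 39.2 Ω
Z = 104 + j39.2 Ω
|Z| = √(104² + 39.2²) = 111 Ω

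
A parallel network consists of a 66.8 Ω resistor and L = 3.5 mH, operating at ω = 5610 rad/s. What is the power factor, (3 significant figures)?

X_L = ωL = 19.6 Ω
Parallel: admittances add. Y = 1/R + 1/(jωL)
Y = (0.0150 − j0.0509) S
|Y| = 0.0531 S → |Z| = 1/|Y| = 18.8 Ω, ∠Z = −∠Y = 73.6°
cos φ = cos(73.6°) = 0.282

0.282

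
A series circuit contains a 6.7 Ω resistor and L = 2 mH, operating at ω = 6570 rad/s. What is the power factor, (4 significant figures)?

0.4543

X_L = ωL = 13.14 Ω
Z = 6.700 + j13.14 Ω
|Z| = √(6.700² + 13.14²) = 14.75 Ω
∠Z = arctan(13.14/6.700) = 62.98°
cos φ = cos(62.98°) = 0.4543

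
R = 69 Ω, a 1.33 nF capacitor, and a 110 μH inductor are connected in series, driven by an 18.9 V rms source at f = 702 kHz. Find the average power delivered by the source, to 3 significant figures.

237 mW

ω = 2πf = 4.411e+06 rad/s
X_L = ωL = 485 Ω
X_C = 1/(ωC) = 170 Ω
Net reactance X = X_L − X_C = 315 Ω
Z = 69.0 + j315 Ω
|Z| = √(69.0² + 315²) = 322 Ω
∠Z = arctan(315/69.0) = 77.6°
I = V/|Z| = 58.7 mA
P = VI cos φ = 18.9 × 0.0587 × cos(77.6°) = 237 mW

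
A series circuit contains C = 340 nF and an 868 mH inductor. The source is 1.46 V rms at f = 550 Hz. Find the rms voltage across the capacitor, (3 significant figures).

0.578 V

ω = 2πf = 3456 rad/s
X_L = ωL = 3000 Ω
X_C = 1/(ωC) = 851 Ω
Net reactance X = X_L − X_C = 2150 Ω
Z = j2150 Ω
|Z| = √(0² + 2150²) = 2150 Ω
I = V/|Z| = 680 μA
V_C = I·|Z_C| = 0.000680 × 851 = 0.578 V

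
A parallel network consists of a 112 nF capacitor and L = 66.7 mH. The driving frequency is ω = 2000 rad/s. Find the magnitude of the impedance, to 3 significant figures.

X_L = ωL = 133 Ω
X_C = 1/(ωC) = 4460 Ω
Parallel: admittances add. Y = 1/(jωL) + jωC
Y = (0 − j0.00727) S
|Y| = 0.00727 S → |Z| = 1/|Y| = 138 Ω, ∠Z = −∠Y = 90.0°

138 Ω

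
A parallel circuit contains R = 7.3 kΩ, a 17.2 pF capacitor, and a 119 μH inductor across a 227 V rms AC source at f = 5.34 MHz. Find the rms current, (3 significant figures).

ω = 2πf = 3.355e+07 rad/s
X_L = ωL = 3990 Ω
X_C = 1/(ωC) = 1730 Ω
Parallel: admittances add. Y = 1/R + 1/(jωL) + jωC
Y = (0.000137 + j0.000327) S
|Y| = 0.000354 S → |Z| = 1/|Y| = 2820 Ω, ∠Z = −∠Y = -67.2°
I = V/|Z| = 227/2820 = 80.4 mA

80.4 mA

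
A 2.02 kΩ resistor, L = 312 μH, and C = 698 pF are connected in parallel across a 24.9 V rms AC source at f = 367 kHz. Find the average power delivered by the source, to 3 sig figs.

307 mW

ω = 2πf = 2.306e+06 rad/s
X_L = ωL = 719 Ω
X_C = 1/(ωC) = 621 Ω
Parallel: admittances add. Y = 1/R + 1/(jωL) + jωC
Y = (0.000495 + j0.000220) S
|Y| = 0.000542 S → |Z| = 1/|Y| = 1850 Ω, ∠Z = −∠Y = -23.9°
I = V/|Z| = 13.5 mA
P = VI cos φ = 24.9 × 0.0135 × cos(-23.9°) = 307 mW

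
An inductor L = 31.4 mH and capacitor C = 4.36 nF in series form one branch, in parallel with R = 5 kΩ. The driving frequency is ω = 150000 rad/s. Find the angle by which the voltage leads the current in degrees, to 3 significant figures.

57.5°

X_L = ωL = 4710 Ω
X_C = 1/(ωC) = 1530 Ω
Branch 1: Z₁ = R = 5000 Ω
Branch 2 (series LC): Z₂ = j(X_L − X_C) = j3180 Ω
Parallel: Z = Z₁Z₂/(Z₁+Z₂), |Z| = 2680 Ω, ∠Z = 57.5°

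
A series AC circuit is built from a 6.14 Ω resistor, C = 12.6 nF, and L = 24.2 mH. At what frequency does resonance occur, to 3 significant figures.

9.11 kHz

ω₀ = 1/√(LC) = 1/√(0.0242 × 1.26e-08) = 57270 rad/s
f₀ = ω₀/(2π) = 9.11 kHz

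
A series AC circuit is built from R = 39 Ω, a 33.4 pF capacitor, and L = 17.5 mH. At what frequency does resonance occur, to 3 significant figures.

208 kHz

ω₀ = 1/√(LC) = 1/√(0.0175 × 3.34e-11) = 1.308e+06 rad/s
f₀ = ω₀/(2π) = 208 kHz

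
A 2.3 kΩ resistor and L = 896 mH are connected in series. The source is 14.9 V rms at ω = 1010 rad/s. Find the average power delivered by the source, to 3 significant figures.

X_L = ωL = 905 Ω
Z = 2300 + j905 Ω
|Z| = √(2300² + 905²) = 2470 Ω
∠Z = arctan(905/2300) = 21.5°
I = V/|Z| = 6.03 mA
P = VI cos φ = 14.9 × 0.00603 × cos(21.5°) = 83.6 mW

83.6 mW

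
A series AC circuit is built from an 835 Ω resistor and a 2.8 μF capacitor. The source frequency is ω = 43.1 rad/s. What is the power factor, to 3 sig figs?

X_C = 1/(ωC) = 8290 Ω
Z = 835 − j8290 Ω
|Z| = √(835² + 8290²) = 8330 Ω
∠Z = arctan(-8290/835) = -84.2°
cos φ = cos(-84.2°) = 0.100

0.100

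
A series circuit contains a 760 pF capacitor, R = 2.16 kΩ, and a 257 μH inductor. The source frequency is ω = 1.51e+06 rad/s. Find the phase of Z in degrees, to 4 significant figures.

-12.61°

X_L = ωL = 388.1 Ω
X_C = 1/(ωC) = 871.4 Ω
Net reactance X = X_L − X_C = -483.3 Ω
Z = 2160 − j483.3 Ω
|Z| = √(2160² + 483.3²) = 2213 Ω
∠Z = arctan(-483.3/2160) = -12.61°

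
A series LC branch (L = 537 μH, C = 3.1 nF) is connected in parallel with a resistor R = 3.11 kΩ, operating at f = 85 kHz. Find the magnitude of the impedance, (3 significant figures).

ω = 2πf = 534100 rad/s
X_L = ωL = 287 Ω
X_C = 1/(ωC) = 604 Ω
Branch 1: Z₁ = R = 3110 Ω
Branch 2 (series LC): Z₂ = j(X_L − X_C) = −j317 Ω
Parallel: Z = Z₁Z₂/(Z₁+Z₂), |Z| = 316 Ω, ∠Z = -84.2°

316 Ω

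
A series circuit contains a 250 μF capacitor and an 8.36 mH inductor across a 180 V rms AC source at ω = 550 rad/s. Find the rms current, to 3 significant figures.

X_L = ωL = 4.60 Ω
X_C = 1/(ωC) = 7.27 Ω
Net reactance X = X_L − X_C = -2.67 Ω
Z = − j2.67 Ω
|Z| = √(0² + 2.67²) = 2.67 Ω
I = V/|Z| = 180/2.67 = 67.3 A

67.3 A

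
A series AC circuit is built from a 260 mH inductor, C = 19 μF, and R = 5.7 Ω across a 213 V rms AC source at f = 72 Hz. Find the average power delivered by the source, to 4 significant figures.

7.577 kW

ω = 2πf = 452.4 rad/s
X_L = ωL = 117.6 Ω
X_C = 1/(ωC) = 116.3 Ω
Net reactance X = X_L − X_C = 1.280 Ω
Z = 5.700 + j1.280 Ω
|Z| = √(5.700² + 1.280²) = 5.842 Ω
∠Z = arctan(1.280/5.700) = 12.66°
I = V/|Z| = 36.46 A
P = VI cos φ = 213 × 36.46 × cos(12.66°) = 7.577 kW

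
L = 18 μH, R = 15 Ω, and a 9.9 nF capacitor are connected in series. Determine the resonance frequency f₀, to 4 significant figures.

ω₀ = 1/√(LC) = 1/√(1.8e-05 × 9.9e-09) = 2.369e+06 rad/s
f₀ = ω₀/(2π) = 377.0 kHz

377.0 kHz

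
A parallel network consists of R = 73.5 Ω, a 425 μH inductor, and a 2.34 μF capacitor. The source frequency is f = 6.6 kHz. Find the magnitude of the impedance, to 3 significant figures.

23.5 Ω

ω = 2πf = 41470 rad/s
X_L = ωL = 17.6 Ω
X_C = 1/(ωC) = 10.3 Ω
Parallel: admittances add. Y = 1/R + 1/(jωL) + jωC
Y = (0.0136 + j0.0403) S
|Y| = 0.0425 S → |Z| = 1/|Y| = 23.5 Ω, ∠Z = −∠Y = -71.3°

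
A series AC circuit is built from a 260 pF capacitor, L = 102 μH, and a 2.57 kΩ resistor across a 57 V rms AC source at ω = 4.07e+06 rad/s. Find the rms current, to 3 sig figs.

X_L = ωL = 415 Ω
X_C = 1/(ωC) = 945 Ω
Net reactance X = X_L − X_C = -530 Ω
Z = 2570 − j530 Ω
|Z| = √(2570² + 530²) = 2620 Ω
I = V/|Z| = 57/2620 = 21.7 mA

21.7 mA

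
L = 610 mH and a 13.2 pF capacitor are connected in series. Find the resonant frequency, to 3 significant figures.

ω₀ = 1/√(LC) = 1/√(0.61 × 1.32e-11) = 352400 rad/s
f₀ = ω₀/(2π) = 56.1 kHz

56.1 kHz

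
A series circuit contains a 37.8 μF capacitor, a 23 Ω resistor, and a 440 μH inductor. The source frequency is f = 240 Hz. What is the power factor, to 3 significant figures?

0.806

ω = 2πf = 1508 rad/s
X_L = ωL = 0.664 Ω
X_C = 1/(ωC) = 17.5 Ω
Net reactance X = X_L − X_C = -16.9 Ω
Z = 23.0 − j16.9 Ω
|Z| = √(23.0² + 16.9²) = 28.5 Ω
∠Z = arctan(-16.9/23.0) = -36.3°
cos φ = cos(-36.3°) = 0.806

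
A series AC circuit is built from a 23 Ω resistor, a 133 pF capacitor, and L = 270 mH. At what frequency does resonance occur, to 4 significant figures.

ω₀ = 1/√(LC) = 1/√(0.27 × 1.33e-10) = 166900 rad/s
f₀ = ω₀/(2π) = 26.56 kHz

26.56 kHz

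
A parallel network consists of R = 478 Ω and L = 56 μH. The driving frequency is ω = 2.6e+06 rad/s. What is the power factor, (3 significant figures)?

X_L = ωL = 146 Ω
Parallel: admittances add. Y = 1/R + 1/(jωL)
Y = (0.00209 − j0.00687) S
|Y| = 0.00718 S → |Z| = 1/|Y| = 139 Ω, ∠Z = −∠Y = 73.1°
cos φ = cos(73.1°) = 0.291

0.291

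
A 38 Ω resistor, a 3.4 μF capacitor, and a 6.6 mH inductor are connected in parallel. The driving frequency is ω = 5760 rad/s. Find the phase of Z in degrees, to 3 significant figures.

X_L = ωL = 38.0 Ω
X_C = 1/(ωC) = 51.1 Ω
Parallel: admittances add. Y = 1/R + 1/(jωL) + jωC
Y = (0.0263 − j0.00672) S
|Y| = 0.0272 S → |Z| = 1/|Y| = 36.8 Ω, ∠Z = −∠Y = 14.3°

14.3°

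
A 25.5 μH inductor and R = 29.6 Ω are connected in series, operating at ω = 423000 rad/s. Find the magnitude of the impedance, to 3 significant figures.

31.5 Ω

X_L = ωL = 10.8 Ω
Z = 29.6 + j10.8 Ω
|Z| = √(29.6² + 10.8²) = 31.5 Ω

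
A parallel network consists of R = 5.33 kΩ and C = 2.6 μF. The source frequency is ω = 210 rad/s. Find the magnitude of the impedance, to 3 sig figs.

1730 Ω

X_C = 1/(ωC) = 1830 Ω
Parallel: admittances add. Y = 1/R + jωC
Y = (0.000188 + j0.000546) S
|Y| = 0.000577 S → |Z| = 1/|Y| = 1730 Ω, ∠Z = −∠Y = -71.0°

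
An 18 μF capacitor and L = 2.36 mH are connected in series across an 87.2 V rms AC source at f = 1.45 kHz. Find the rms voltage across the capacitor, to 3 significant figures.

ω = 2πf = 9111 rad/s
X_L = ωL = 21.5 Ω
X_C = 1/(ωC) = 6.10 Ω
Net reactance X = X_L − X_C = 15.4 Ω
Z = j15.4 Ω
|Z| = √(0² + 15.4²) = 15.4 Ω
I = V/|Z| = 5.66 A
V_C = I·|Z_C| = 5.66 × 6.10 = 34.5 V

34.5 V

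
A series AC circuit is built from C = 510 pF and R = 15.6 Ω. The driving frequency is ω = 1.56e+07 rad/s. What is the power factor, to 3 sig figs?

0.123

X_C = 1/(ωC) = 126 Ω
Z = 15.6 − j126 Ω
|Z| = √(15.6² + 126²) = 127 Ω
∠Z = arctan(-126/15.6) = -82.9°
cos φ = cos(-82.9°) = 0.123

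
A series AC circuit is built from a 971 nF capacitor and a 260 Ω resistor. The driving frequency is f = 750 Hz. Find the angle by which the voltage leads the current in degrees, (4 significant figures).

-40.05°

ω = 2πf = 4712 rad/s
X_C = 1/(ωC) = 218.5 Ω
Z = 260.0 − j218.5 Ω
|Z| = √(260.0² + 218.5²) = 339.6 Ω
∠Z = arctan(-218.5/260.0) = -40.05°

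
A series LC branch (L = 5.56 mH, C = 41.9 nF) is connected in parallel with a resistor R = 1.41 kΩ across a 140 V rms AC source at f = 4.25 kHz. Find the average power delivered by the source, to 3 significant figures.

13.9 W

ω = 2πf = 26700 rad/s
X_L = ωL = 148 Ω
X_C = 1/(ωC) = 894 Ω
Branch 1: Z₁ = R = 1410 Ω
Branch 2 (series LC): Z₂ = j(X_L − X_C) = −j745 Ω
Parallel: Z = Z₁Z₂/(Z₁+Z₂), |Z| = 659 Ω, ∠Z = -62.1°
I = V/|Z| = 212 mA
P = VI cos φ = 140 × 0.212 × cos(-62.1°) = 13.9 W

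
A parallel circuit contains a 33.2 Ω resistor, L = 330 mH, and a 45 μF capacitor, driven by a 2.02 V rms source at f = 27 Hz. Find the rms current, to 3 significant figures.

ω = 2πf = 169.6 rad/s
X_L = ωL = 56.0 Ω
X_C = 1/(ωC) = 131 Ω
Parallel: admittances add. Y = 1/R + 1/(jωL) + jωC
Y = (0.0301 − j0.0102) S
|Y| = 0.0318 S → |Z| = 1/|Y| = 31.4 Ω, ∠Z = −∠Y = 18.8°
I = V/|Z| = 2.02/31.4 = 64.3 mA

64.3 mA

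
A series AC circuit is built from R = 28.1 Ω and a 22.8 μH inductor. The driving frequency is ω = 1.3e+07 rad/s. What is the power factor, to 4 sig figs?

0.09438

X_L = ωL = 296.4 Ω
Z = 28.10 + j296.4 Ω
|Z| = √(28.10² + 296.4²) = 297.7 Ω
∠Z = arctan(296.4/28.10) = 84.58°
cos φ = cos(84.58°) = 0.09438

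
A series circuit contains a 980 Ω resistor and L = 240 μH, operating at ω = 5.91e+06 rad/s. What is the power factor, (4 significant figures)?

X_L = ωL = 1418 Ω
Z = 980.0 + j1418 Ω
|Z| = √(980.0² + 1418²) = 1724 Ω
∠Z = arctan(1418/980.0) = 55.36°
cos φ = cos(55.36°) = 0.5684

0.5684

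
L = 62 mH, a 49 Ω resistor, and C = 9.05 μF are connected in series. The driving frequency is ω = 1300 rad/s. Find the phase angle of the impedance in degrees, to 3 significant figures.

-5.13°

X_L = ωL = 80.6 Ω
X_C = 1/(ωC) = 85.0 Ω
Net reactance X = X_L − X_C = -4.40 Ω
Z = 49.0 − j4.40 Ω
|Z| = √(49.0² + 4.40²) = 49.2 Ω
∠Z = arctan(-4.40/49.0) = -5.13°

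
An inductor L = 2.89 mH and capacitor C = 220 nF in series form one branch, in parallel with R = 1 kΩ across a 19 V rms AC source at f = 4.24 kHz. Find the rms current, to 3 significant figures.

ω = 2πf = 26640 rad/s
X_L = ωL = 77.0 Ω
X_C = 1/(ωC) = 171 Ω
Branch 1: Z₁ = R = 1000 Ω
Branch 2 (series LC): Z₂ = j(X_L − X_C) = −j93.6 Ω
Parallel: Z = Z₁Z₂/(Z₁+Z₂), |Z| = 93.2 Ω, ∠Z = -84.7°
I = V/|Z| = 19/93.2 = 204 mA

204 mA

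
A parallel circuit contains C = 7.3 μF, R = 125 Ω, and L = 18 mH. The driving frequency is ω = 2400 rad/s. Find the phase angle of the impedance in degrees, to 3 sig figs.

35.1°

X_L = ωL = 43.2 Ω
X_C = 1/(ωC) = 57.1 Ω
Parallel: admittances add. Y = 1/R + 1/(jωL) + jωC
Y = (0.00800 − j0.00563) S
|Y| = 0.00978 S → |Z| = 1/|Y| = 102 Ω, ∠Z = −∠Y = 35.1°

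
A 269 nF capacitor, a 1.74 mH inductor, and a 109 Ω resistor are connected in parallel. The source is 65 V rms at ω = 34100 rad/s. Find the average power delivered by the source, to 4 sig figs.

X_L = ωL = 59.33 Ω
X_C = 1/(ωC) = 109.0 Ω
Parallel: admittances add. Y = 1/R + 1/(jωL) + jωC
Y = (0.009174 − j0.007681) S
|Y| = 0.01197 S → |Z| = 1/|Y| = 83.58 Ω, ∠Z = −∠Y = 39.94°
I = V/|Z| = 777.7 mA
P = VI cos φ = 65 × 0.7777 × cos(39.94°) = 38.76 W

38.76 W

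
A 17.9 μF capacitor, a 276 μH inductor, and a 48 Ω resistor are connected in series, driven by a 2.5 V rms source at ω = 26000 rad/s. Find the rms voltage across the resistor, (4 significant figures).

X_L = ωL = 7.176 Ω
X_C = 1/(ωC) = 2.149 Ω
Net reactance X = X_L − X_C = 5.027 Ω
Z = 48.00 + j5.027 Ω
|Z| = √(48.00² + 5.027²) = 48.26 Ω
I = V/|Z| = 51.80 mA
V_R = I·|Z_R| = 0.05180 × 48.00 = 2.486 V

2.486 V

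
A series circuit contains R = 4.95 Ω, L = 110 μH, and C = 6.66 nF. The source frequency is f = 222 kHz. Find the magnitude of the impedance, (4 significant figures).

46.06 Ω

ω = 2πf = 1.395e+06 rad/s
X_L = ωL = 153.4 Ω
X_C = 1/(ωC) = 107.6 Ω
Net reactance X = X_L − X_C = 45.79 Ω
Z = 4.950 + j45.79 Ω
|Z| = √(4.950² + 45.79²) = 46.06 Ω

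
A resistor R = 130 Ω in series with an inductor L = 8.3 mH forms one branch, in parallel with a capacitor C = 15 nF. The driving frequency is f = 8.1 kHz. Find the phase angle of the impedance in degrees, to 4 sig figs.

64.56°

ω = 2πf = 50890 rad/s
X_L = ωL = 422.4 Ω
X_C = 1/(ωC) = 1310 Ω
Branch 1 (R+jX_L): Z₁ = 130.0 + j422.4 Ω, |Z₁| = 442.0 Ω
Branch 2 (−jX_C): Z₂ = −j1310 Ω
Parallel: Z = Z₁Z₂/(Z₁+Z₂), |Z| = 645.4 Ω, ∠Z = 64.56°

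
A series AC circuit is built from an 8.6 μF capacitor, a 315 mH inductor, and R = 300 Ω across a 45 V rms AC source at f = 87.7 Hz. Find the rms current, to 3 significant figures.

ω = 2πf = 551.0 rad/s
X_L = ωL = 174 Ω
X_C = 1/(ωC) = 211 Ω
Net reactance X = X_L − X_C = -37.4 Ω
Z = 300 − j37.4 Ω
|Z| = √(300² + 37.4²) = 302 Ω
I = V/|Z| = 45/302 = 149 mA

149 mA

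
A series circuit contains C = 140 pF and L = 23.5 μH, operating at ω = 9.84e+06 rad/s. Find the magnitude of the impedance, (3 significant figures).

495 Ω

X_L = ωL = 231 Ω
X_C = 1/(ωC) = 726 Ω
Net reactance X = X_L − X_C = -495 Ω
Z = − j495 Ω
|Z| = √(0² + 495²) = 495 Ω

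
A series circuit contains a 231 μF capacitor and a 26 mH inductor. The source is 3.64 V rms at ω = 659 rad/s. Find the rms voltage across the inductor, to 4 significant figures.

5.903 V

X_L = ωL = 17.13 Ω
X_C = 1/(ωC) = 6.569 Ω
Net reactance X = X_L − X_C = 10.56 Ω
Z = j10.56 Ω
|Z| = √(0² + 10.56²) = 10.56 Ω
I = V/|Z| = 344.5 mA
V_L = I·|Z_L| = 0.3445 × 17.13 = 5.903 V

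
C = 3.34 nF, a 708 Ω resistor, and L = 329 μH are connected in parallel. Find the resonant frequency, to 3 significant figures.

ω₀ = 1/√(LC) = 1/√(0.000329 × 3.34e-09) = 954000 rad/s
f₀ = ω₀/(2π) = 152 kHz

152 kHz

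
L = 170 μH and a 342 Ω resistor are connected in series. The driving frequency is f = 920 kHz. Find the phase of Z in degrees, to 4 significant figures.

ω = 2πf = 5.781e+06 rad/s
X_L = ωL = 982.7 Ω
Z = 342.0 + j982.7 Ω
|Z| = √(342.0² + 982.7²) = 1041 Ω
∠Z = arctan(982.7/342.0) = 70.81°

70.81°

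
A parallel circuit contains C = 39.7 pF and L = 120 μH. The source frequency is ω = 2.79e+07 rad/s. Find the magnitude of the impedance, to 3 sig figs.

X_L = ωL = 3350 Ω
X_C = 1/(ωC) = 903 Ω
Parallel: admittances add. Y = 1/(jωL) + jωC
Y = (0 + j0.000809) S
|Y| = 0.000809 S → |Z| = 1/|Y| = 1240 Ω, ∠Z = −∠Y = -90.0°

1240 Ω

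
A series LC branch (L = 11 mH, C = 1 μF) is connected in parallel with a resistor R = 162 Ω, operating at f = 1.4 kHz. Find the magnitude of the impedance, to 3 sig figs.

16.8 Ω

ω = 2πf = 8796 rad/s
X_L = ωL = 96.8 Ω
X_C = 1/(ωC) = 114 Ω
Branch 1: Z₁ = R = 162 Ω
Branch 2 (series LC): Z₂ = j(X_L − X_C) = −j16.9 Ω
Parallel: Z = Z₁Z₂/(Z₁+Z₂), |Z| = 16.8 Ω, ∠Z = -84.0°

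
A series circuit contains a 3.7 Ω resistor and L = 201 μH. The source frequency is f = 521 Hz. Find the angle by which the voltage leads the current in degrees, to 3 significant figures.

10.1°

ω = 2πf = 3274 rad/s
X_L = ωL = 0.658 Ω
Z = 3.70 + j0.658 Ω
|Z| = √(3.70² + 0.658²) = 3.76 Ω
∠Z = arctan(0.658/3.70) = 10.1°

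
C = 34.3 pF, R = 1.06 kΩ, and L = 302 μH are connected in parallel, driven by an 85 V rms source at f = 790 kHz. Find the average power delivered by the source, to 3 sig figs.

ω = 2πf = 4.964e+06 rad/s
X_L = ωL = 1500 Ω
X_C = 1/(ωC) = 5870 Ω
Parallel: admittances add. Y = 1/R + 1/(jωL) + jωC
Y = (0.000943 − j0.000497) S
|Y| = 0.00107 S → |Z| = 1/|Y| = 938 Ω, ∠Z = −∠Y = 27.8°
I = V/|Z| = 90.6 mA
P = VI cos φ = 85 × 0.0906 × cos(27.8°) = 6.82 W

6.82 W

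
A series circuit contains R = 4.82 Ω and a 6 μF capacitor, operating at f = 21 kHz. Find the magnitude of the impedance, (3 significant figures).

ω = 2πf = 131900 rad/s
X_C = 1/(ωC) = 1.26 Ω
Z = 4.82 − j1.26 Ω
|Z| = √(4.82² + 1.26²) = 4.98 Ω

4.98 Ω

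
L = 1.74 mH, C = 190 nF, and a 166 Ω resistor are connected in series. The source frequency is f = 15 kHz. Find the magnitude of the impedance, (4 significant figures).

198.1 Ω

ω = 2πf = 94250 rad/s
X_L = ωL = 164.0 Ω
X_C = 1/(ωC) = 55.84 Ω
Net reactance X = X_L − X_C = 108.1 Ω
Z = 166.0 + j108.1 Ω
|Z| = √(166.0² + 108.1²) = 198.1 Ω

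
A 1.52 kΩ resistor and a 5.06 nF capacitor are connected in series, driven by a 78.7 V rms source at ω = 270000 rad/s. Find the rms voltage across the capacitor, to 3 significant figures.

34.1 V

X_C = 1/(ωC) = 732 Ω
Z = 1520 − j732 Ω
|Z| = √(1520² + 732²) = 1690 Ω
I = V/|Z| = 46.6 mA
V_C = I·|Z_C| = 0.0466 × 732 = 34.1 V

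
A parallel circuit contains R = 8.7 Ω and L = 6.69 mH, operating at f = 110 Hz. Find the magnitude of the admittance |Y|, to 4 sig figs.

ω = 2πf = 691.2 rad/s
X_L = ωL = 4.624 Ω
Parallel: admittances add. Y = 1/R + 1/(jωL)
Y = (0.1149 − j0.2163) S
|Y| = 0.2449 S → |Z| = 1/|Y| = 4.083 Ω, ∠Z = −∠Y = 62.01°

244.9 mS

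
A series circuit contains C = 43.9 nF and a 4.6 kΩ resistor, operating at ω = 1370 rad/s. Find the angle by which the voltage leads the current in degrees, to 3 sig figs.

X_C = 1/(ωC) = 16600 Ω
Z = 4600 − j16600 Ω
|Z| = √(4600² + 16600²) = 17300 Ω
∠Z = arctan(-16600/4600) = -74.5°

-74.5°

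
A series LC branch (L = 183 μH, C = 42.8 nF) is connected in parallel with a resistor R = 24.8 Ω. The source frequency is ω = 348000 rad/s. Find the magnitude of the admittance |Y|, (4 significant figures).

X_L = ωL = 63.68 Ω
X_C = 1/(ωC) = 67.14 Ω
Branch 1: Z₁ = R = 24.80 Ω
Branch 2 (series LC): Z₂ = j(X_L − X_C) = −j3.455 Ω
Parallel: Z = Z₁Z₂/(Z₁+Z₂), |Z| = 3.422 Ω, ∠Z = -82.07°
|Y| = 1/|Z| = 292.2 mS

292.2 mS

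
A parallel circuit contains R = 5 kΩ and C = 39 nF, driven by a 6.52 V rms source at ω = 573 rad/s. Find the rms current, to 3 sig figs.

1.31 mA

X_C = 1/(ωC) = 44700 Ω
Parallel: admittances add. Y = 1/R + jωC
Y = (0.000200 + j2.23e-05) S
|Y| = 0.000201 S → |Z| = 1/|Y| = 4970 Ω, ∠Z = −∠Y = -6.38°
I = V/|Z| = 6.52/4970 = 1.31 mA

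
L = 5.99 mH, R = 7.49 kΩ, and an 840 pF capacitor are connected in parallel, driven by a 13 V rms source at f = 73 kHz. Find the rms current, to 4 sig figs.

1.758 mA

ω = 2πf = 458700 rad/s
X_L = ωL = 2747 Ω
X_C = 1/(ωC) = 2595 Ω
Parallel: admittances add. Y = 1/R + 1/(jωL) + jωC
Y = (0.0001335 + j2.131e-05) S
|Y| = 0.0001352 S → |Z| = 1/|Y| = 7396 Ω, ∠Z = −∠Y = -9.069°
I = V/|Z| = 13/7396 = 1.758 mA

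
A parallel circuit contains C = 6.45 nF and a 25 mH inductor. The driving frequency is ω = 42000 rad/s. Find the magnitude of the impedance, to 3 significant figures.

1470 Ω

X_L = ωL = 1050 Ω
X_C = 1/(ωC) = 3690 Ω
Parallel: admittances add. Y = 1/(jωL) + jωC
Y = (0 − j0.000681) S
|Y| = 0.000681 S → |Z| = 1/|Y| = 1470 Ω, ∠Z = −∠Y = 90.0°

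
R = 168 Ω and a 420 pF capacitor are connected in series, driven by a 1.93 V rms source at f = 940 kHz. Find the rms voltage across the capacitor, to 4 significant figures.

ω = 2πf = 5.906e+06 rad/s
X_C = 1/(ωC) = 403.1 Ω
Z = 168.0 − j403.1 Ω
|Z| = √(168.0² + 403.1²) = 436.7 Ω
I = V/|Z| = 4.419 mA
V_C = I·|Z_C| = 0.004419 × 403.1 = 1.781 V

1.781 V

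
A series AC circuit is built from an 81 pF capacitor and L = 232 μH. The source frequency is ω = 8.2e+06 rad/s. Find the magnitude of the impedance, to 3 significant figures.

397 Ω

X_L = ωL = 1900 Ω
X_C = 1/(ωC) = 1510 Ω
Net reactance X = X_L − X_C = 397 Ω
Z = j397 Ω
|Z| = √(0² + 397²) = 397 Ω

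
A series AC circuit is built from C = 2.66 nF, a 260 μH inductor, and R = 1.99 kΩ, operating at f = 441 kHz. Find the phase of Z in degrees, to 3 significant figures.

ω = 2πf = 2.771e+06 rad/s
X_L = ωL = 720 Ω
X_C = 1/(ωC) = 136 Ω
Net reactance X = X_L − X_C = 585 Ω
Z = 1990 + j585 Ω
|Z| = √(1990² + 585²) = 2070 Ω
∠Z = arctan(585/1990) = 16.4°

16.4°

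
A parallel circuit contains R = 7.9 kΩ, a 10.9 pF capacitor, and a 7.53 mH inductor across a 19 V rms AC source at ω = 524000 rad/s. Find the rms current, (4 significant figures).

X_L = ωL = 3946 Ω
X_C = 1/(ωC) = 175100 Ω
Parallel: admittances add. Y = 1/R + 1/(jωL) + jωC
Y = (0.0001266 − j0.0002477) S
|Y| = 0.0002782 S → |Z| = 1/|Y| = 3595 Ω, ∠Z = −∠Y = 62.93°
I = V/|Z| = 19/3595 = 5.286 mA

5.286 mA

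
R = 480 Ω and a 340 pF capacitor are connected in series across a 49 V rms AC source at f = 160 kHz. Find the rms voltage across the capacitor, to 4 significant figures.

ω = 2πf = 1.005e+06 rad/s
X_C = 1/(ωC) = 2926 Ω
Z = 480.0 − j2926 Ω
|Z| = √(480.0² + 2926²) = 2965 Ω
I = V/|Z| = 16.53 mA
V_C = I·|Z_C| = 0.01653 × 2926 = 48.35 V

48.35 V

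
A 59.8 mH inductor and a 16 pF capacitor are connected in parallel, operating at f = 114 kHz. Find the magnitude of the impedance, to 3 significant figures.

84100 Ω

ω = 2πf = 716300 rad/s
X_L = ωL = 42800 Ω
X_C = 1/(ωC) = 87300 Ω
Parallel: admittances add. Y = 1/(jωL) + jωC
Y = (0 − j1.19e-05) S
|Y| = 1.19e-05 S → |Z| = 1/|Y| = 84100 Ω, ∠Z = −∠Y = 90.0°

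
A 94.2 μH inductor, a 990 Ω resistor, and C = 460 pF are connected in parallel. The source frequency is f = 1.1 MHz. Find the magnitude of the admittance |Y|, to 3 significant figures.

ω = 2πf = 6.912e+06 rad/s
X_L = ωL = 651 Ω
X_C = 1/(ωC) = 315 Ω
Parallel: admittances add. Y = 1/R + 1/(jωL) + jωC
Y = (0.00101 + j0.00164) S
|Y| = 0.00193 S → |Z| = 1/|Y| = 518 Ω, ∠Z = −∠Y = -58.4°

1.93 mS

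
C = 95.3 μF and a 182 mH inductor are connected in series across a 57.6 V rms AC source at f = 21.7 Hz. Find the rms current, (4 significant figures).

ω = 2πf = 136.3 rad/s
X_L = ωL = 24.81 Ω
X_C = 1/(ωC) = 76.96 Ω
Net reactance X = X_L − X_C = -52.15 Ω
Z = − j52.15 Ω
|Z| = √(0² + 52.15²) = 52.15 Ω
I = V/|Z| = 57.6/52.15 = 1.105 A

1.105 A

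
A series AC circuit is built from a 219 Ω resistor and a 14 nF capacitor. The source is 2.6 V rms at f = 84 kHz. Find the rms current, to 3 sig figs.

ω = 2πf = 527800 rad/s
X_C = 1/(ωC) = 135 Ω
Z = 219 − j135 Ω
|Z| = √(219² + 135²) = 257 Ω
I = V/|Z| = 2.6/257 = 10.1 mA

10.1 mA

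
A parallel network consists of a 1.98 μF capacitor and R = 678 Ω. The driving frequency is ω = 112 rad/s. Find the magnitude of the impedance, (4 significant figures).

670.5 Ω

X_C = 1/(ωC) = 4509 Ω
Parallel: admittances add. Y = 1/R + jωC
Y = (0.001475 + j0.0002218) S
|Y| = 0.001492 S → |Z| = 1/|Y| = 670.5 Ω, ∠Z = −∠Y = -8.551°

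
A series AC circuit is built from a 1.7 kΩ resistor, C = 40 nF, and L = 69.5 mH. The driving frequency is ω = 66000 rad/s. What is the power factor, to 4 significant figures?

X_L = ωL = 4587 Ω
X_C = 1/(ωC) = 378.8 Ω
Net reactance X = X_L − X_C = 4208 Ω
Z = 1700 + j4208 Ω
|Z| = √(1700² + 4208²) = 4539 Ω
∠Z = arctan(4208/1700) = 68.00°
cos φ = cos(68.00°) = 0.3746

0.3746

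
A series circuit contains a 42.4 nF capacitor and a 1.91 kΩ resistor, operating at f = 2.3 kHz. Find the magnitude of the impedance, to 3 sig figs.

2510 Ω

ω = 2πf = 14450 rad/s
X_C = 1/(ωC) = 1630 Ω
Z = 1910 − j1630 Ω
|Z| = √(1910² + 1630²) = 2510 Ω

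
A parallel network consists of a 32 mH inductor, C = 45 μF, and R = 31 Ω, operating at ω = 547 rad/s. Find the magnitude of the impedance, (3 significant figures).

21.8 Ω

X_L = ωL = 17.5 Ω
X_C = 1/(ωC) = 40.6 Ω
Parallel: admittances add. Y = 1/R + 1/(jωL) + jωC
Y = (0.0323 − j0.0325) S
|Y| = 0.0458 S → |Z| = 1/|Y| = 21.8 Ω, ∠Z = −∠Y = 45.2°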